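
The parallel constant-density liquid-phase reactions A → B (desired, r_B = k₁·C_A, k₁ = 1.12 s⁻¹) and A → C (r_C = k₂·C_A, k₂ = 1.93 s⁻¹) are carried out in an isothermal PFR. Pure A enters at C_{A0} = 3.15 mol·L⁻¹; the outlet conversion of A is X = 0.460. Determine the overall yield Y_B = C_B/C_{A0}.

C_A = C_{A0}(1−X) = 1.701 mol·L⁻¹.
Both paths are first order in A, so the instantaneous fraction to B is constant: dC_B/d(−C_A) = k₁/(k₁+k₂) = 0.3672.
C_B = 0.3672·(C_{A0}−C_A) = 0.3672×1.449 = 0.532 mol·L⁻¹.
Y_B = C_B/C_{A0} = 0.5321/3.15 = 0.169.

0.169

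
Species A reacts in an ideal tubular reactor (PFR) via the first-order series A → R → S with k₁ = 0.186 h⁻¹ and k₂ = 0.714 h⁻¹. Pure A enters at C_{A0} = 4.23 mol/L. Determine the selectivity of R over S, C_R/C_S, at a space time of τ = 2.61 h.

0.729

Solving the coupled first-order balances gives C_R(τ) = [k₁/(k₂−k₁)]·C_{A0}·(e^(−k₁τ) − e^(−k₂τ)).
e^(−k₁τ) = e^(−0.186×2.61) = e^(−0.4855) = 0.6154; e^(−k₂τ) = e^(−1.864) = 0.1551.
C_R = 0.186×4.23/(0.714−0.186) × (0.6154−0.1551) = 1.490×0.4603 = 0.6859 mol/L.
C_A = C_{A0}e^(−k₁τ) = 2.603 mol/L, so C_S = C_{A0}−C_A−C_R = 0.9409 mol/L; C_R/C_S = 0.729.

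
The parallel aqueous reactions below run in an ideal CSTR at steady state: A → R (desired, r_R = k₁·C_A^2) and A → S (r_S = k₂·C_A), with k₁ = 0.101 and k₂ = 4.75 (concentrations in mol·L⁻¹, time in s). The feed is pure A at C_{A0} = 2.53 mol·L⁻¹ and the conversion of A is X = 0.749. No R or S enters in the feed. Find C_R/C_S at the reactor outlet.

0.0135

Exit C_A = C_{A0}(1−X) = 2.53×0.251 = 0.6350 mol·L⁻¹.
In a CSTR the entire volume is at exit conditions, so r_R = 0.101×0.6350^2 = 0.04073 and r_S = 4.75×0.6350 = 3.016.
Overall selectivity = C_R/C_S = r_Rτ/(r_Sτ) = r_R/r_S = 0.0135.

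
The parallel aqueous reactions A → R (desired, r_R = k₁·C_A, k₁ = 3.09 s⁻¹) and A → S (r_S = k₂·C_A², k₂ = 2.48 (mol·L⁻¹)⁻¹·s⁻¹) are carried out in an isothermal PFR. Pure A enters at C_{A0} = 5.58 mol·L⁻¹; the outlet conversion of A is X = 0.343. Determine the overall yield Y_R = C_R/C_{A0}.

C_A = C_{A0}(1−X) = 3.666 mol·L⁻¹.
Along a PFR/batch, dC_R/dC_A = −r_R/(r_R+r_S) = −k₁/(k₁+k₂·C_A).
Integrating from C_{A0} to C_A: C_R = (3.09/2.48)·ln[(3.09+2.48·5.58)/(3.09+2.48·3.67)] = 1.246·ln(16.93/12.18) = 0.4100 mol·L⁻¹.
Y_R = C_R/C_{A0} = 0.4100/5.58 = 0.0735.

0.0735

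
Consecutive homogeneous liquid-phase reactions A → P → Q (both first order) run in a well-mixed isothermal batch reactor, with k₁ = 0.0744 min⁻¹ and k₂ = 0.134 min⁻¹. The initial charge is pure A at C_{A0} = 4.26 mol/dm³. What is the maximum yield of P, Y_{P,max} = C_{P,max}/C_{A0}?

0.266

At the optimum, C_{P,max}/C_{A0} = (k₁/k₂)^[k₂/(k₂−k₁)].
= (0.0744/0.134)^(0.134/(0.134−0.0744)) = (0.5552)^(2.248) = 0.2664.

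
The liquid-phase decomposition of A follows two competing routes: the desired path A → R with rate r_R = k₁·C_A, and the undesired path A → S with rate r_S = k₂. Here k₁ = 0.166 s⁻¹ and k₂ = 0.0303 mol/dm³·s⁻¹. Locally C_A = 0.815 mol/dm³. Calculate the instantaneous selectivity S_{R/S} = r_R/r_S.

S_{R/S} = r_R/r_S = (k₁·C_A)/(k₂) = (k₁/k₂)·C_A.
= (0.166×0.8150) / (0.0303) = 0.1353/0.03030 = 4.47.
Since the desired path is higher order in A, keeping C_A high (PFR or concentrated feed) favours R.

4.47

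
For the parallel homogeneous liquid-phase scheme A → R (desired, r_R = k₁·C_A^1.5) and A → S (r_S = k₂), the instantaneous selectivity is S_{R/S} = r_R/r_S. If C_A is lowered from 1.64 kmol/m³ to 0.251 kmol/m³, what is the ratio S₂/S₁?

0.0599

S_{R/S} = (k₁/k₂)·C_A^1.5, so S₂/S₁ = (C_{A,2}/C_{A,1})^1.5.
= (0.251/1.64)^1.5 = (0.1530)^1.5 = 0.0599.
Selectivity toward R falls as C_A falls — high-concentration operation is favoured.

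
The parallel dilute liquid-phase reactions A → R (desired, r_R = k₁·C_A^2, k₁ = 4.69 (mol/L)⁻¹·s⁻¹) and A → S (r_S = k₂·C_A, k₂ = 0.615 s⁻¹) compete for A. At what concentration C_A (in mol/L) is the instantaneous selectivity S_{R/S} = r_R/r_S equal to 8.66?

1.14 mol/L

S_{R/S} = (k₁/k₂)·C_A ⇒ C_A = S·k₂/k₁.
= 8.66×0.615/4.69 = 1.14 mol/L.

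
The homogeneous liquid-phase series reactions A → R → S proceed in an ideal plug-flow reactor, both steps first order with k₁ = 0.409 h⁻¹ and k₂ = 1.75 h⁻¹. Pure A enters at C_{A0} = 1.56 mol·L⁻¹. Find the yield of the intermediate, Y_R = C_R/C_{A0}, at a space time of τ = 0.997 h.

The intermediate concentration in a first-order A→B→C sequence is C_R = k₁C_{A0}(e^(−k₁τ) − e^(−k₂τ))/(k₂−k₁).
e^(−k₁τ) = e^(−0.409×0.997) = e^(−0.4078) = 0.6651; e^(−k₂τ) = e^(−1.745) = 0.1747.
C_R = 0.409×1.56/(1.75−0.409) × (0.6651−0.1747) = 0.4758×0.4904 = 0.2333 mol·L⁻¹.
Y_R = C_R/C_{A0} = 0.2333/1.56 = 0.150.

0.150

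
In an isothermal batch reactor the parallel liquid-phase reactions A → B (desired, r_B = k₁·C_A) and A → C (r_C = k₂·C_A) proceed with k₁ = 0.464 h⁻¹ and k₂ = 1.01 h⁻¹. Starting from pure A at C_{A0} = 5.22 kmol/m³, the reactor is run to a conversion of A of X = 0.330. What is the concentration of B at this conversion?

C_A = C_{A0}(1−X) = 3.497 kmol/m³.
Both paths are first order in A, so the instantaneous fraction to B is constant: dC_B/d(−C_A) = k₁/(k₁+k₂) = 0.3148.
C_B = 0.3148·(C_{A0}−C_A) = 0.3148×1.723 = 0.542 kmol/m³.

0.542 kmol/m³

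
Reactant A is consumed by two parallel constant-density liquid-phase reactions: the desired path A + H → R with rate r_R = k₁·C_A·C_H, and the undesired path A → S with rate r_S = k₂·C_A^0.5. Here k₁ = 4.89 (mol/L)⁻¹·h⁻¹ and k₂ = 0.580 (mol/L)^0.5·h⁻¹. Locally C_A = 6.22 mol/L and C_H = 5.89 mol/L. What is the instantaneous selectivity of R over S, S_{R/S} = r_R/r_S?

S_{R/S} = r_R/r_S = (k₁·C_A·C_H)/(k₂·C_A^0.5) = (k₁/k₂)·C_A^0.5·C_H.
= (4.89×6.220×5.890) / (0.580×6.220^0.5) = 179.1/1.447 = 124.
Since the desired path is higher order in A, keeping C_A high (PFR or concentrated feed) favours R.

124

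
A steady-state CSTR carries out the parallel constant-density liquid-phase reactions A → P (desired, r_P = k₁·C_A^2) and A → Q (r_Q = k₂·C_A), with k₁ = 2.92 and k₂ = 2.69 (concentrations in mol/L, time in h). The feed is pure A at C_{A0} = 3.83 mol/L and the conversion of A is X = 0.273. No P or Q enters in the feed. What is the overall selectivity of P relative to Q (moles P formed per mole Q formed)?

3.02

Exit C_A = C_{A0}(1−X) = 3.83×0.727 = 2.784 mol/L.
A CSTR operates uniformly at the exit composition, giving r_P = 22.64 and r_Q = 7.490 (each k·C_A^n at C_A = 2.784).
Overall selectivity = C_P/C_Q = r_Pτ/(r_Qτ) = r_P/r_Q = 3.02.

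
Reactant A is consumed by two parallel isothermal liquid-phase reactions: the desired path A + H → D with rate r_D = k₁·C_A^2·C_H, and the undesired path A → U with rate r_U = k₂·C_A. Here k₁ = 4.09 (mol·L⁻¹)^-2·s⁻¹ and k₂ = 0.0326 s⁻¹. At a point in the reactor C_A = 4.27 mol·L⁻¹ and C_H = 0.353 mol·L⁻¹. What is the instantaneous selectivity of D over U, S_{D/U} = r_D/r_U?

189

S_{D/U} = r_D/r_U = (k₁·C_A^2·C_H)/(k₂·C_A) = (k₁/k₂)·C_A·C_H.
= (4.09×4.270^2×0.3530) / (0.0326×4.270) = 26.32/0.1392 = 189.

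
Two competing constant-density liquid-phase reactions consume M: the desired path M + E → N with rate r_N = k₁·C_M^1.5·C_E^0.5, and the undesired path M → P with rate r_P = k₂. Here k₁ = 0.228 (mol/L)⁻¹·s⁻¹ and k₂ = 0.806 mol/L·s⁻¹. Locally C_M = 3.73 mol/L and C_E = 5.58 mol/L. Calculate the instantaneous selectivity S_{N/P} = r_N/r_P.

S_{N/P} = r_N/r_P = (k₁·C_M^1.5·C_E^0.5)/(k₂) = (k₁/k₂)·C_M^1.5·C_E^0.5.
= (0.228×3.730^1.5×5.580^0.5) / (0.806) = 3.880/0.8060 = 4.81.

4.81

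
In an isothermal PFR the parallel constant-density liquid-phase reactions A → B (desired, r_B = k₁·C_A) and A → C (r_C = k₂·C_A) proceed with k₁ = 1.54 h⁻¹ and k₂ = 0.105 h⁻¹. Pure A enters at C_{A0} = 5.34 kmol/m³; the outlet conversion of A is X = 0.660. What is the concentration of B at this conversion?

C_A = C_{A0}(1−X) = 1.816 kmol/m³.
Both paths are first order in A, so the instantaneous fraction to B is constant: dC_B/d(−C_A) = k₁/(k₁+k₂) = 0.9362.
C_B = 0.9362·(C_{A0}−C_A) = 0.9362×3.524 = 3.30 kmol/m³.

3.30 kmol/m³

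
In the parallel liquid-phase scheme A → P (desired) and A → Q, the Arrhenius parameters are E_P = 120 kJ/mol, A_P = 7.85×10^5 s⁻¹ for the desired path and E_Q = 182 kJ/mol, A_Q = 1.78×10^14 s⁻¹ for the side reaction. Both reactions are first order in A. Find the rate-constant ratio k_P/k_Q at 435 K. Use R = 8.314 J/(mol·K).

k_P/k_Q = (A_P/A_Q)·exp[−(E_P−E_Q)/(RT)] = (A_P/A_Q)·exp[(E_Q−E_P)/(RT)].
(E_Q−E_P)/(RT) = (182−120)×10³/(8.314×435) = 62000/3617 = 17.14.
k_P/k_Q = (7.85×10^5/1.78×10^14)·exp(17.14) = 4.410×10^-9 × 2.787×10^7 = 0.123.
Since E_P < E_Q, lowering the temperature improves selectivity toward P.

0.123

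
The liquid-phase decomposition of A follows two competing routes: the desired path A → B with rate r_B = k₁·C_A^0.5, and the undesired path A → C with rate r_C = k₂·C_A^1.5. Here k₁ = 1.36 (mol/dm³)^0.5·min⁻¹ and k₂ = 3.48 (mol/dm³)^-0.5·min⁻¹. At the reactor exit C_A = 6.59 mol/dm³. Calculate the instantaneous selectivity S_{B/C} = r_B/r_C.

S_{B/C} = r_B/r_C = (k₁·C_A^0.5)/(k₂·C_A^1.5) = (k₁/k₂)·C_A⁻¹.
= (1.36×6.590^0.5) / (3.48×6.590^1.5) = 3.491/58.87 = 0.0593.

0.0593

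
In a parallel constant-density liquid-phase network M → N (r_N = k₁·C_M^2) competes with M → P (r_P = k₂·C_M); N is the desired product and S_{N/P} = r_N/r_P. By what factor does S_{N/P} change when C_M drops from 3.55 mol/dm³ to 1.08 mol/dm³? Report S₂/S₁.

S_{N/P} = (k₁/k₂)·C_M, so S₂/S₁ = (C_{M,2}/C_{M,1}).
= 1.08/3.55 = 0.304.
Selectivity toward N falls as C_M falls — high-concentration operation is favoured.

0.304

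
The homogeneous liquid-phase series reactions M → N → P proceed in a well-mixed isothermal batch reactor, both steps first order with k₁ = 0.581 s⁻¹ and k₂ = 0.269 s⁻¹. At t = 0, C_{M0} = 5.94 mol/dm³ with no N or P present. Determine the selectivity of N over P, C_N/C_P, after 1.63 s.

3.59

Solving the coupled first-order balances gives C_N(t) = [k₁/(k₂−k₁)]·C_{M0}·(e^(−k₁t) − e^(−k₂t)).
e^(−k₁t) = e^(−0.581×1.63) = e^(−0.9470) = 0.3879; e^(−k₂t) = e^(−0.4385) = 0.6450.
C_N = 0.581×5.94/(0.269−0.581) × (0.3879−0.6450) = (-11.06)×(-0.2571) = 2.844 mol/dm³.
C_M = C_{M0}e^(−k₁t) = 2.304 mol/dm³, so C_P = C_{M0}−C_M−C_N = 0.7917 mol/dm³; C_N/C_P = 3.59.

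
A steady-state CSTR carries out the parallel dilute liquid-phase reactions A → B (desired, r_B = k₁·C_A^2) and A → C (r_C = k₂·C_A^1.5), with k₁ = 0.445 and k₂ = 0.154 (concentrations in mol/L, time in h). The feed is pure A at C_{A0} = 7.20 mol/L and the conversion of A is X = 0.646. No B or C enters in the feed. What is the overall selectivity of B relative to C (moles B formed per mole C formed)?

4.61

Exit C_A = C_{A0}(1−X) = 7.20×0.354 = 2.549 mol/L.
Rates in a CSTR are evaluated at the outlet concentration: r_B = 0.445×2.549^2 = 2.891, r_C = 0.154×2.549^1.5 = 0.6266.
Overall selectivity = C_B/C_C = r_Bτ/(r_Cτ) = r_B/r_C = 4.61.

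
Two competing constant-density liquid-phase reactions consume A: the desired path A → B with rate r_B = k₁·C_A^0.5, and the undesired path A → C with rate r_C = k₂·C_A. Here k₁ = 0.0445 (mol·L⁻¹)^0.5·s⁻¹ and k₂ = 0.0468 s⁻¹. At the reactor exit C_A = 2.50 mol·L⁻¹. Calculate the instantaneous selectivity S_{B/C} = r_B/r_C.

0.601

S_{B/C} = r_B/r_C = (k₁·C_A^0.5)/(k₂·C_A) = (k₁/k₂)·C_A^-0.5.
= (0.0445×2.500^0.5) / (0.0468×2.500) = 0.07036/0.1170 = 0.601.
The undesired path is higher order in A, so low C_A (CSTR or dilute feed) favours B.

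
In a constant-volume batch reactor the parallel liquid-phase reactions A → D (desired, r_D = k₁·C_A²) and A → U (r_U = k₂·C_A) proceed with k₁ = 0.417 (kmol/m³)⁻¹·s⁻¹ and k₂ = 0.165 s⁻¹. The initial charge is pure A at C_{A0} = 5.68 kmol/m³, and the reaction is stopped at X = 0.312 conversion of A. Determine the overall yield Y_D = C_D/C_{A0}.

C_A = C_{A0}(1−X) = 3.908 kmol/m³.
Along a PFR/batch, dC_U/dC_A = −r_U/(r_D+r_U) = −k₂/(k₂+k₁·C_A).
Integrating from C_{A0} to C_A: C_U = (0.165/0.417)·ln[(0.165+0.417·5.68)/(0.165+0.417·3.91)] = 0.3957·ln(2.534/1.795) = 0.1365 kmol/m³.
Then C_D = (C_{A0}−C_A) − C_U = 1.772 − 0.1365 = 1.636 kmol/m³.
Y_D = C_D/C_{A0} = 1.636/5.68 = 0.288.

0.288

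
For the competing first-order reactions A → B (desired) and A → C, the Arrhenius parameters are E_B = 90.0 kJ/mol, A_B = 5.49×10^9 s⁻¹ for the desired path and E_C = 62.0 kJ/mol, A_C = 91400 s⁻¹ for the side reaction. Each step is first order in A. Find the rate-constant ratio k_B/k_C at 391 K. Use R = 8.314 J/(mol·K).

10.9

Since both paths have the same order in A, the concentration cancels and S_{B/C} = k_B/k_C = (A_B/A_C)·exp[(E_C−E_B)/(RT)].
(E_C−E_B)/(RT) = (62.0−90.0)×10³/(8.314×391) = -28000/3251 = -8.613.
k_B/k_C = (5.49×10^9/91400)·exp(-8.613) = 60066 × 1.817×10^-4 = 10.9.
Since E_B > E_C, raising the temperature improves selectivity toward B.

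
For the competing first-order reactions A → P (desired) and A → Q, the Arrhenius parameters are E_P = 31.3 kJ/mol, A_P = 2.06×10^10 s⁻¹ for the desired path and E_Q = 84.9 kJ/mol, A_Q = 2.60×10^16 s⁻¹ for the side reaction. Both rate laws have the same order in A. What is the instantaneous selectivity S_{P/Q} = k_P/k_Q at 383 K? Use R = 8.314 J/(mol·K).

16.2

Since both paths have the same order in A, the concentration cancels and S_{P/Q} = k_P/k_Q = (A_P/A_Q)·exp[(E_Q−E_P)/(RT)].
(E_Q−E_P)/(RT) = (84.9−31.3)×10³/(8.314×383) = 53600/3184 = 16.83.
k_P/k_Q = (2.06×10^10/2.60×10^16)·exp(16.83) = 7.923×10^-7 × 2.044×10^7 = 16.2.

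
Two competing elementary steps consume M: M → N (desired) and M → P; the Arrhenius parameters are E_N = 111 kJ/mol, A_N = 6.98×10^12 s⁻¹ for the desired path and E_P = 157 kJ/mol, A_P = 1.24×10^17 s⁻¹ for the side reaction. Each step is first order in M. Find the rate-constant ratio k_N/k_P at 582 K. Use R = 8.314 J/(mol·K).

k_N/k_P = (A_N/A_P)·exp[−(E_N−E_P)/(RT)] = (A_N/A_P)·exp[(E_P−E_N)/(RT)].
(E_P−E_N)/(RT) = (157−111)×10³/(8.314×582) = 46000/4839 = 9.507.
k_N/k_P = (6.98×10^12/1.24×10^17)·exp(9.507) = 5.629×10^-5 × 13448 = 0.757.

0.757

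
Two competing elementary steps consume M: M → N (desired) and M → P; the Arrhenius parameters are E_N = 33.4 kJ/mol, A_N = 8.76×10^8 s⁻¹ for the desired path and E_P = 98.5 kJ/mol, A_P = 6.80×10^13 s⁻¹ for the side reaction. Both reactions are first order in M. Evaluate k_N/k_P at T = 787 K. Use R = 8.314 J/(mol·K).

With equal orders, S_{N/P} = k_N/k_P = (A_N/A_P)·exp[(E_P−E_N)/(RT)].
(E_P−E_N)/(RT) = (98.5−33.4)×10³/(8.314×787) = 65100/6543 = 9.949.
k_N/k_P = (8.76×10^8/6.80×10^13)·exp(9.949) = 1.288×10^-5 × 20939 = 0.270.
Since E_N < E_P, lowering the temperature improves selectivity toward N.

0.270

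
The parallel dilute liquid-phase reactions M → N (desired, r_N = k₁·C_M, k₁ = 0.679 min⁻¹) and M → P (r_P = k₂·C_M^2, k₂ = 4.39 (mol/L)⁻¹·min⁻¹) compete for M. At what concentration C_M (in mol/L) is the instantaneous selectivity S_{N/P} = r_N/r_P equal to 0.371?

S_{N/P} = (k₁/k₂)·C_M⁻¹ ⇒ C_M = (S·k₂/k₁)^(-1).
= (0.371×4.39/0.679)^(-1) = (2.399)^(-1) = 0.417 mol/L.

0.417 mol/L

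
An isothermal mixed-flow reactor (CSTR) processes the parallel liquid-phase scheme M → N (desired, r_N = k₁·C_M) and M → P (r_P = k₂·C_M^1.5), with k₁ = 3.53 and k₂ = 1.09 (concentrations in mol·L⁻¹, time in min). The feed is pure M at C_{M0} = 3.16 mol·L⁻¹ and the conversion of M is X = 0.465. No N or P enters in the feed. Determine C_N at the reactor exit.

Exit C_M = C_{M0}(1−X) = 3.16×0.535 = 1.691 mol·L⁻¹.
Rates in a CSTR are evaluated at the outlet concentration: r_N = 3.53×1.691 = 5.968, r_P = 1.09×1.691^1.5 = 2.396.
Fraction of consumed M going to N: r_N/(r_N+r_P) = 0.7135.
C_N = 0.7135·C_{M0}·X = 0.7135×3.16×0.465 = 1.05 mol·L⁻¹.

1.05 mol·L⁻¹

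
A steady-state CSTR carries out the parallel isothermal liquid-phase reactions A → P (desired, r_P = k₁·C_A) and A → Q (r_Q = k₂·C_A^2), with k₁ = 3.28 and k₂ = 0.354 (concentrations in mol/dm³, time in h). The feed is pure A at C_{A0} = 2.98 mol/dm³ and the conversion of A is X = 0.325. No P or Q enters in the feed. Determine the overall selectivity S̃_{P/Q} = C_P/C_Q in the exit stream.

Exit C_A = C_{A0}(1−X) = 2.98×0.675 = 2.012 mol/dm³.
A CSTR operates uniformly at the exit composition, giving r_P = 6.598 and r_Q = 1.432 (each k·C_A^n at C_A = 2.012).
Overall selectivity = C_P/C_Q = r_Pτ/(r_Qτ) = r_P/r_Q = 4.61.

4.61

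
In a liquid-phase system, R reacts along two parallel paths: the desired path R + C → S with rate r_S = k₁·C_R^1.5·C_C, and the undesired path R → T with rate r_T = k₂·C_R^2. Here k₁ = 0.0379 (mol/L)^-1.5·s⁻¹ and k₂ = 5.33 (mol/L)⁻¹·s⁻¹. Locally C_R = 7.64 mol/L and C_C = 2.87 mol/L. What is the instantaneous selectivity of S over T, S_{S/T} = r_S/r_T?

0.00738

S_{S/T} = r_S/r_T = (k₁·C_R^1.5·C_C)/(k₂·C_R^2) = (k₁/k₂)·C_R^-0.5·C_C.
= (0.0379×7.640^1.5×2.870) / (5.33×7.640^2) = 2.297/311.1 = 0.00738.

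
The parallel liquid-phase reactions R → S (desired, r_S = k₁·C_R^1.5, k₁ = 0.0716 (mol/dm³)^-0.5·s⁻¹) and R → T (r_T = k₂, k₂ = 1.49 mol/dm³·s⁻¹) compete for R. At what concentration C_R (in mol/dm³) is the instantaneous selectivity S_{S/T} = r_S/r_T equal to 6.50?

26.4 mol/dm³

S_{S/T} = (k₁/k₂)·C_R^1.5 ⇒ C_R = (S·k₂/k₁)^(1/1.5).
= (6.50×1.49/0.0716)^(0.6667) = (135.3)^(0.6667) = 26.4 mol/dm³.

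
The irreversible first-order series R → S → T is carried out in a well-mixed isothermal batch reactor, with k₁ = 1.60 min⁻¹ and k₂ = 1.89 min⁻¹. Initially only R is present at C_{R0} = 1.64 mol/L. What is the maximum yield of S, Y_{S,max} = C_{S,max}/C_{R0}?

Evaluating C_S at t_opt = ln(k₂/k₁)/(k₂−k₁) gives C_{S,max}/C_{R0} = (k₁/k₂)^[k₂/(k₂−k₁)].
= (1.60/1.89)^(1.89/(1.89−1.60)) = (0.8466)^(6.517) = 0.3377.

0.338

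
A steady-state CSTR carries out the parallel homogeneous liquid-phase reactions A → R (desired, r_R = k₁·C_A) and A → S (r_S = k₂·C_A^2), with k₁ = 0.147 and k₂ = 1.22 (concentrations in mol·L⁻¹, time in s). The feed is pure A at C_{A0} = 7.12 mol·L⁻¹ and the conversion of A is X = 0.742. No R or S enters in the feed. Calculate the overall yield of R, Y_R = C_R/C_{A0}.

Exit C_A = C_{A0}(1−X) = 7.12×0.258 = 1.837 mol·L⁻¹.
A CSTR operates uniformly at the exit composition, giving r_R = 0.2700 and r_S = 4.117 (each k·C_A^n at C_A = 1.837).
Fraction of consumed A going to R: r_R/(r_R+r_S) = 0.06156.
C_R = 0.06156·C_{A0}·X = 0.06156×7.12×0.742 = 0.325 mol·L⁻¹; Y_R = C_R/C_{A0} = 0.0457.

0.0457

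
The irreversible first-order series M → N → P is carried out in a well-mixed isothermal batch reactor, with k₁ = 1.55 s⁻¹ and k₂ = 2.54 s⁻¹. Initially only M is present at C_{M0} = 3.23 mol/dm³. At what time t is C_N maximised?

The intermediate peaks when r₁ = r₂, i.e. k₁e^(−k₁t) = k₂e^(−k₂t), giving t_opt = ln(k₂/k₁)/(k₂−k₁).
= ln(2.54/1.55)/(2.54−1.55) = ln(1.639)/0.9900 = 0.4939/0.9900 = 0.499 s.

0.499 s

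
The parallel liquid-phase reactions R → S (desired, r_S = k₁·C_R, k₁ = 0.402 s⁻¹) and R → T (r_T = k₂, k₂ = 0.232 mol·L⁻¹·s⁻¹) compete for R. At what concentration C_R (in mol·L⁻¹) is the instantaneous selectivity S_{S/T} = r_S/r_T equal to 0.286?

0.165 mol·L⁻¹

S_{S/T} = (k₁/k₂)·C_R ⇒ C_R = S·k₂/k₁.
= 0.286×0.232/0.402 = 0.165 mol·L⁻¹.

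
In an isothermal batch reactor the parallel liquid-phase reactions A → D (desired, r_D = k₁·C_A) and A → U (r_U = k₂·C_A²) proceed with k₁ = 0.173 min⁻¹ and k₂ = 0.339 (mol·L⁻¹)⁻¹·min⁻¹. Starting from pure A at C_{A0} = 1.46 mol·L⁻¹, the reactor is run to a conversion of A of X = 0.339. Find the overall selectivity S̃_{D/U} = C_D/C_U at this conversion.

0.425

C_A = C_{A0}(1−X) = 0.9651 mol·L⁻¹.
Along a PFR/batch, dC_D/dC_A = −r_D/(r_D+r_U) = −k₁/(k₁+k₂·C_A).
Integrating from C_{A0} to C_A: C_D = (0.173/0.339)·ln[(0.173+0.339·1.46)/(0.173+0.339·0.965)] = 0.5103·ln(0.6679/0.5002) = 0.1476 mol·L⁻¹.
C_U = (C_{A0}−C_A)−C_D = 0.3473 mol·L⁻¹; S̃_{D/U} = 0.1476/0.3473 = 0.425.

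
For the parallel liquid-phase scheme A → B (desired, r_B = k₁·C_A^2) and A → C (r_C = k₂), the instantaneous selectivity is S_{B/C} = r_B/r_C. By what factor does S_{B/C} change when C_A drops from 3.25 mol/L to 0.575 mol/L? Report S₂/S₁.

S_{B/C} = (k₁/k₂)·C_A^2, so S₂/S₁ = (C_{A,2}/C_{A,1})^2.
= (0.575/3.25)^2 = (0.1769)^2 = 0.0313.
Selectivity toward B falls as C_A falls — high-concentration operation is favoured.

0.0313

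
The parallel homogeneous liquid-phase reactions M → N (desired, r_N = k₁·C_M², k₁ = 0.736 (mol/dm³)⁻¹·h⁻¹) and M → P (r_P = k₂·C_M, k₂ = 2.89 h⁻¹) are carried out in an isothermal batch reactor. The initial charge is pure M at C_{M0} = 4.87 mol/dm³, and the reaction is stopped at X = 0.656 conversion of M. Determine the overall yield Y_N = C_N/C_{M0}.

C_M = C_{M0}(1−X) = 1.675 mol/dm³.
Along a PFR/batch, dC_P/dC_M = −r_P/(r_N+r_P) = −k₂/(k₂+k₁·C_M).
Integrating from C_{M0} to C_M: C_P = (2.89/0.736)·ln[(2.89+0.736·4.87)/(2.89+0.736·1.68)] = 3.927·ln(6.474/4.123) = 1.772 mol/dm³.
Then C_N = (C_{M0}−C_M) − C_P = 3.195 − 1.772 = 1.423 mol/dm³.
Y_N = C_N/C_{M0} = 1.423/4.87 = 0.292.

0.292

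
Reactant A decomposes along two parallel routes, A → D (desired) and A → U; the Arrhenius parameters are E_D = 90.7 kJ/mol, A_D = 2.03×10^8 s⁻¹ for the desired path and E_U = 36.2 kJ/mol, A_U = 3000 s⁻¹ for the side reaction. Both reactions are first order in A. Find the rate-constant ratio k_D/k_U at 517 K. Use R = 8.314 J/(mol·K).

With equal orders, S_{D/U} = k_D/k_U = (A_D/A_U)·exp[(E_U−E_D)/(RT)].
(E_U−E_D)/(RT) = (36.2−90.7)×10³/(8.314×517) = -54500/4298 = -12.68.
k_D/k_U = (2.03×10^8/3000)·exp(-12.68) = 67667 × 3.115×10^-6 = 0.211.

0.211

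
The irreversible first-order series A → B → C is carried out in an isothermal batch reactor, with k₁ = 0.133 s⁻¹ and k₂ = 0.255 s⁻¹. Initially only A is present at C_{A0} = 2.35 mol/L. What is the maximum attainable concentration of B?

Evaluating C_B at t_opt = ln(k₂/k₁)/(k₂−k₁) gives C_{B,max}/C_{A0} = (k₁/k₂)^[k₂/(k₂−k₁)].
= (0.133/0.255)^(0.255/(0.255−0.133)) = (0.5216)^(2.090) = 0.2565.
C_{B,max} = 0.2565×2.35 = 0.603 mol/L.

0.603 mol/L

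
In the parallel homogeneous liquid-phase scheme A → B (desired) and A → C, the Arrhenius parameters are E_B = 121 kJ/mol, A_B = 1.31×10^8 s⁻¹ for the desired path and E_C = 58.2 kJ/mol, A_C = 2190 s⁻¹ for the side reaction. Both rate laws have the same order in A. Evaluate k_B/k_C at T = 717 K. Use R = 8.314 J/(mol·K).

With equal orders, S_{B/C} = k_B/k_C = (A_B/A_C)·exp[(E_C−E_B)/(RT)].
(E_C−E_B)/(RT) = (58.2−121)×10³/(8.314×717) = -62800/5961 = -10.53.
k_B/k_C = (1.31×10^8/2190)·exp(-10.53) = 59817 × 2.659×10^-5 = 1.59.
Since E_B > E_C, raising the temperature improves selectivity toward B.

1.59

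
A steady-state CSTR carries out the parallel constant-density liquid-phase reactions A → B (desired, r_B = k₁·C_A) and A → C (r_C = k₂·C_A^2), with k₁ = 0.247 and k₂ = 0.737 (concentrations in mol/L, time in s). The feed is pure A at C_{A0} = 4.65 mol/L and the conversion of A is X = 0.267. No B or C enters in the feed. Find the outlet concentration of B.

0.111 mol/L

Exit C_A = C_{A0}(1−X) = 4.65×0.733 = 3.408 mol/L.
Rates in a CSTR are evaluated at the outlet concentration: r_B = 0.247×3.408 = 0.8419, r_C = 0.737×3.408^2 = 8.562.
Fraction of consumed A going to B: r_B/(r_B+r_C) = 0.08952.
C_B = 0.08952·C_{A0}·X = 0.08952×4.65×0.267 = 0.111 mol/L.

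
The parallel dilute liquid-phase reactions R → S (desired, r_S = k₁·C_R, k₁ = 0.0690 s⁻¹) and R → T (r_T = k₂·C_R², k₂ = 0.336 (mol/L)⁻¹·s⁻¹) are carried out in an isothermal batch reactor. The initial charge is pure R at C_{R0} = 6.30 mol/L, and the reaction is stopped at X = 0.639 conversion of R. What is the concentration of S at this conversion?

C_R = C_{R0}(1−X) = 2.274 mol/L.
Along a PFR/batch, dC_S/dC_R = −r_S/(r_S+r_T) = −k₁/(k₁+k₂·C_R).
Integrating from C_{R0} to C_R: C_S = (0.0690/0.336)·ln[(0.0690+0.336·6.30)/(0.0690+0.336·2.27)] = 0.2054·ln(2.186/0.8332) = 0.1981 mol/L.

0.198 mol/L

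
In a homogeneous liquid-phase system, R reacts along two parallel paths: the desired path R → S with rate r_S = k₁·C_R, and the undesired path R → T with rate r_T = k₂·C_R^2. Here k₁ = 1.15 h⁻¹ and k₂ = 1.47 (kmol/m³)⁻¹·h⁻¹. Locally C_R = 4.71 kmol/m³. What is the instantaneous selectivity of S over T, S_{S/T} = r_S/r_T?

S_{S/T} = r_S/r_T = (k₁·C_R)/(k₂·C_R^2) = (k₁/k₂)·C_R⁻¹.
= (1.15×4.710) / (1.47×4.710^2) = 5.416/32.61 = 0.166.
The undesired path is higher order in R, so low C_R (CSTR or dilute feed) favours S.

0.166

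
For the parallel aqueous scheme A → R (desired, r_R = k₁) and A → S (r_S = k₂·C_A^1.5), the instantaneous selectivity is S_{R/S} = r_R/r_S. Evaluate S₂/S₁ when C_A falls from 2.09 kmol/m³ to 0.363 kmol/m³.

S_{R/S} = (k₁/k₂)·C_A^-1.5, so S₂/S₁ = (C_{A,2}/C_{A,1})^-1.5.
= (0.363/2.09)^(-1.5) = (0.1737)^(-1.5) = 13.8.
Selectivity toward R rises as C_A falls — low-concentration operation is favoured.

13.8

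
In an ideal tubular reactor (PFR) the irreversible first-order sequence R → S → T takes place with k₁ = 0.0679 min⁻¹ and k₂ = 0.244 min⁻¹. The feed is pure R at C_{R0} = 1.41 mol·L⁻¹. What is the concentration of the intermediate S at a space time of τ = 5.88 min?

The intermediate concentration in a first-order A→B→C sequence is C_S = k₁C_{R0}(e^(−k₁τ) − e^(−k₂τ))/(k₂−k₁).
e^(−k₁τ) = e^(−0.0679×5.88) = e^(−0.3993) = 0.6708; e^(−k₂τ) = e^(−1.435) = 0.2382.
C_S = 0.0679×1.41/(0.244−0.0679) × (0.6708−0.2382) = 0.5437×0.4326 = 0.2352 mol·L⁻¹.

0.235 mol·L⁻¹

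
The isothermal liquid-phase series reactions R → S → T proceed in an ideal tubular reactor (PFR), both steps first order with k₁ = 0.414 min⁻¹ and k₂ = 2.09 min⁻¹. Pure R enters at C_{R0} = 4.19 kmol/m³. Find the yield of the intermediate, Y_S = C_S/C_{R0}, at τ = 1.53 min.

0.121

The intermediate concentration in a first-order A→B→C sequence is C_S = k₁C_{R0}(e^(−k₁τ) − e^(−k₂τ))/(k₂−k₁).
e^(−k₁τ) = e^(−0.414×1.53) = e^(−0.6334) = 0.5308; e^(−k₂τ) = e^(−3.198) = 0.04086.
C_S = 0.414×4.19/(2.09−0.414) × (0.5308−0.04086) = 1.035×0.4899 = 0.5071 kmol/m³.
Y_S = C_S/C_{R0} = 0.5071/4.19 = 0.121.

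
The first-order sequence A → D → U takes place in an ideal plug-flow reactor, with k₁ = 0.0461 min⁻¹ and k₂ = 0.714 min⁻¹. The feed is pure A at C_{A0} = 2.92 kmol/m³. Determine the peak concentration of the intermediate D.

Evaluating C_D at τ_opt = ln(k₂/k₁)/(k₂−k₁) gives C_{D,max}/C_{A0} = (k₁/k₂)^[k₂/(k₂−k₁)].
= (0.0461/0.714)^(0.714/(0.714−0.0461)) = (0.06457)^(1.069) = 0.05344.
C_{D,max} = 0.05344×2.92 = 0.156 kmol/m³.

0.156 kmol/m³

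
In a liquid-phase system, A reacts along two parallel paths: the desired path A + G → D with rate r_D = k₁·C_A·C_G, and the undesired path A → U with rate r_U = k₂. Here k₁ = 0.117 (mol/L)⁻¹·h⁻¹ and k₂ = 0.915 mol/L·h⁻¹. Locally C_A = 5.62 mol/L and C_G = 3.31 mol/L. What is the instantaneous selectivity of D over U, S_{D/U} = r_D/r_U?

S_{D/U} = r_D/r_U = (k₁·C_A·C_G)/(k₂) = (k₁/k₂)·C_A·C_G.
= (0.117×5.620×3.310) / (0.915) = 2.176/0.9150 = 2.38.

2.38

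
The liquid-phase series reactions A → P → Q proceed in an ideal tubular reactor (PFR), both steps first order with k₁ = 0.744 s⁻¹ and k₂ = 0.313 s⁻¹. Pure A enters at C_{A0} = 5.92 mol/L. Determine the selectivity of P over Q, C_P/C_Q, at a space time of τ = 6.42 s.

0.280

The intermediate concentration in a first-order A→B→C sequence is C_P = k₁C_{A0}(e^(−k₁τ) − e^(−k₂τ))/(k₂−k₁).
e^(−k₁τ) = e^(−0.744×6.42) = e^(−4.776) = 0.008426; e^(−k₂τ) = e^(−2.009) = 0.1341.
C_P = 0.744×5.92/(0.313−0.744) × (0.008426−0.1341) = (-10.22)×(-0.1256) = 1.284 mol/L.
C_A = C_{A0}e^(−k₁τ) = 0.04988 mol/L, so C_Q = C_{A0}−C_A−C_P = 4.586 mol/L; C_P/C_Q = 0.280.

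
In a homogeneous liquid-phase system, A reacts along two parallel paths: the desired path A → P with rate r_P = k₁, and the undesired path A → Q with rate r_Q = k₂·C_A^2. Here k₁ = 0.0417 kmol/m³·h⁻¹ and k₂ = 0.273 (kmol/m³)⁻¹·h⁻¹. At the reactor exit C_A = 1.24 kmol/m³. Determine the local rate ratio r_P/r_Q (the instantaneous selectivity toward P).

0.0993

S_{P/Q} = r_P/r_Q = (k₁)/(k₂·C_A^2) = (k₁/k₂)·C_A^-2.
= (0.0417) / (0.273×1.240^2) = 0.04170/0.4198 = 0.0993.
The undesired path is higher order in A, so low C_A (CSTR or dilute feed) favours P.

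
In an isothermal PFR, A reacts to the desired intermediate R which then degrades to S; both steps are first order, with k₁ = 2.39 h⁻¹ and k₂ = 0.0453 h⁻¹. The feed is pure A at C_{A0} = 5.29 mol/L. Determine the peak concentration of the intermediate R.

4.90 mol/L

At the optimum, C_{R,max}/C_{A0} = (k₁/k₂)^[k₂/(k₂−k₁)].
= (2.39/0.0453)^(0.0453/(0.0453−2.39)) = (52.76)^(-0.01932) = 0.9262.
C_{R,max} = 0.9262×5.29 = 4.90 mol/L.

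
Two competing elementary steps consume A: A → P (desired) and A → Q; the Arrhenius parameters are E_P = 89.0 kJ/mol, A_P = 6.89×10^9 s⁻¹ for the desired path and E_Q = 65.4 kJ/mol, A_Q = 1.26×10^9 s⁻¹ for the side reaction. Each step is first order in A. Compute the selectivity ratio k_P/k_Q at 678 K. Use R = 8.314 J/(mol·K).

0.0831

Since both paths have the same order in A, the concentration cancels and S_{P/Q} = k_P/k_Q = (A_P/A_Q)·exp[(E_Q−E_P)/(RT)].
(E_Q−E_P)/(RT) = (65.4−89.0)×10³/(8.314×678) = -23600/5637 = -4.187.
k_P/k_Q = (6.89×10^9/1.26×10^9)·exp(-4.187) = 5.468 × 0.01520 = 0.0831.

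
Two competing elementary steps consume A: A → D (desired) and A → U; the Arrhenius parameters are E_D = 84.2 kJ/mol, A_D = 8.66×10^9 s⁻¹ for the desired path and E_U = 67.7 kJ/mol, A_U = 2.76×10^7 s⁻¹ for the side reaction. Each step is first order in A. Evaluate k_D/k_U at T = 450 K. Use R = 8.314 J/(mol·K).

3.81

With equal orders, S_{D/U} = k_D/k_U = (A_D/A_U)·exp[(E_U−E_D)/(RT)].
(E_U−E_D)/(RT) = (67.7−84.2)×10³/(8.314×450) = -16500/3741 = -4.410.
k_D/k_U = (8.66×10^9/2.76×10^7)·exp(-4.410) = 313.8 × 0.01215 = 3.81.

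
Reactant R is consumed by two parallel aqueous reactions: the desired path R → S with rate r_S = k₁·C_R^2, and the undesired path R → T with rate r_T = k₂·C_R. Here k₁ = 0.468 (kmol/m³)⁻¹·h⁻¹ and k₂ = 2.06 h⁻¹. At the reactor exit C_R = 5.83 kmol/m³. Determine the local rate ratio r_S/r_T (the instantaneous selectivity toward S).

S_{S/T} = r_S/r_T = (k₁·C_R^2)/(k₂·C_R) = (k₁/k₂)·C_R.
= (0.468×5.830^2) / (2.06×5.830) = 15.91/12.01 = 1.32.
Since the desired path is higher order in R, keeping C_R high (PFR or concentrated feed) favours S.

1.32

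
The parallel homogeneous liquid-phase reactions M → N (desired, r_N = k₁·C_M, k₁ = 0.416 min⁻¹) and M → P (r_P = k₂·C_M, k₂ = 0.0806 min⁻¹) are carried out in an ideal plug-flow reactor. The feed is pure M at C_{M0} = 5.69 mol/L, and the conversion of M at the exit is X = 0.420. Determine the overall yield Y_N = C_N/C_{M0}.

0.352

C_M = C_{M0}(1−X) = 3.300 mol/L.
Both paths are first order in M, so the instantaneous fraction to N is constant: dC_N/d(−C_M) = k₁/(k₁+k₂) = 0.8377.
C_N = 0.8377·(C_{M0}−C_M) = 0.8377×2.390 = 2.00 mol/L.
Y_N = C_N/C_{M0} = 2.002/5.69 = 0.352.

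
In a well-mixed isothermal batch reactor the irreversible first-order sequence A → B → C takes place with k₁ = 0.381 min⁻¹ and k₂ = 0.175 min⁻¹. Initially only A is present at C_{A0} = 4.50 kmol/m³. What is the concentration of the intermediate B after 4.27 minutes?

The intermediate concentration in a first-order A→B→C sequence is C_B = k₁C_{A0}(e^(−k₁t) − e^(−k₂t))/(k₂−k₁).
e^(−k₁t) = e^(−0.381×4.27) = e^(−1.627) = 0.1965; e^(−k₂t) = e^(−0.7472) = 0.4737.
C_B = 0.381×4.50/(0.175−0.381) × (0.1965−0.4737) = (-8.323)×(-0.2771) = 2.306 kmol/m³.

2.31 kmol/m³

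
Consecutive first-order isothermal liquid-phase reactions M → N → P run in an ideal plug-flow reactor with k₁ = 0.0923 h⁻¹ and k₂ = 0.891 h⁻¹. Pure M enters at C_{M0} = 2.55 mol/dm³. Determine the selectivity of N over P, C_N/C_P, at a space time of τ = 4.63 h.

For first-order series with pure M initially, C_N(τ) = k₁C_{M0}/(k₂−k₁)·(e^(−k₁τ) − e^(−k₂τ)).
e^(−k₁τ) = e^(−0.0923×4.63) = e^(−0.4273) = 0.6522; e^(−k₂τ) = e^(−4.125) = 0.01616.
C_N = 0.0923×2.55/(0.891−0.0923) × (0.6522−0.01616) = 0.2947×0.6361 = 0.1874 mol/dm³.
C_M = C_{M0}e^(−k₁τ) = 1.663 mol/dm³, so C_P = C_{M0}−C_M−C_N = 0.6994 mol/dm³; C_N/C_P = 0.268.

0.268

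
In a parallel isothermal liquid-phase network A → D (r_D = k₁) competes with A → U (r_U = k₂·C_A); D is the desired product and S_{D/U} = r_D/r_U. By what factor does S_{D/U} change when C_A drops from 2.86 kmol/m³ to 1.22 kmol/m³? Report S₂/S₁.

2.34

S_{D/U} = (k₁/k₂)·C_A⁻¹, so S₂/S₁ = (C_{A,2}/C_{A,1})⁻¹.
= 2.86/1.22 = 2.34.
Selectivity toward D rises as C_A falls — low-concentration operation is favoured.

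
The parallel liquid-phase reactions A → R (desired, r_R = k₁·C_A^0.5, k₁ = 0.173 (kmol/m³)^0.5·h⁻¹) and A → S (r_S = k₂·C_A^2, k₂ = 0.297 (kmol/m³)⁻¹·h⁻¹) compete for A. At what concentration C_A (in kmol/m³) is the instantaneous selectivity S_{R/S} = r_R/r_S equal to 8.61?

0.166 kmol/m³

S_{R/S} = (k₁/k₂)·C_A^-1.5 ⇒ C_A = (S·k₂/k₁)^(1/(-1.5)).
= (8.61×0.297/0.173)^(-0.6667) = (14.78)^(-0.6667) = 0.166 kmol/m³.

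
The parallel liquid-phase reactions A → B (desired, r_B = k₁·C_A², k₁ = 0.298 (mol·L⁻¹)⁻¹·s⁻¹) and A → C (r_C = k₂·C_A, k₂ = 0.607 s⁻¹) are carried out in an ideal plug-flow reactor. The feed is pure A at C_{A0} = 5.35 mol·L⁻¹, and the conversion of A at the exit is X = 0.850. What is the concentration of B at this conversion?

2.60 mol·L⁻¹

C_A = C_{A0}(1−X) = 0.8025 mol·L⁻¹.
Along a PFR/batch, dC_C/dC_A = −r_C/(r_B+r_C) = −k₂/(k₂+k₁·C_A).
Integrating from C_{A0} to C_A: C_C = (0.607/0.298)·ln[(0.607+0.298·5.35)/(0.607+0.298·0.803)] = 2.037·ln(2.201/0.8461) = 1.948 mol·L⁻¹.
Then C_B = (C_{A0}−C_A) − C_C = 4.547 − 1.948 = 2.600 mol·L⁻¹.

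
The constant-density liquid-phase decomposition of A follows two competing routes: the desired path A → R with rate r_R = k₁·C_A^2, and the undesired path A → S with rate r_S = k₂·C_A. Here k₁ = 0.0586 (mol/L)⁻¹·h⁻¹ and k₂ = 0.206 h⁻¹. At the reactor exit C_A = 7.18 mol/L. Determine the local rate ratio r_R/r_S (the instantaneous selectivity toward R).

2.04

S_{R/S} = r_R/r_S = (k₁·C_A^2)/(k₂·C_A) = (k₁/k₂)·C_A.
= (0.0586×7.180^2) / (0.206×7.180) = 3.021/1.479 = 2.04.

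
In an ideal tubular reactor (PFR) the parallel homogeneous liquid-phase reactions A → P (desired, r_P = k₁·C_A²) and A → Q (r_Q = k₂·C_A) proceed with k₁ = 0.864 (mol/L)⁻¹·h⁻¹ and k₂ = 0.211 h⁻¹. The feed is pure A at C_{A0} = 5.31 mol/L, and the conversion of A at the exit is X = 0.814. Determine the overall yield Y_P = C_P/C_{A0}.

0.745

C_A = C_{A0}(1−X) = 0.9877 mol/L.
Along a PFR/batch, dC_Q/dC_A = −r_Q/(r_P+r_Q) = −k₂/(k₂+k₁·C_A).
Integrating from C_{A0} to C_A: C_Q = (0.211/0.864)·ln[(0.211+0.864·5.31)/(0.211+0.864·0.988)] = 0.2442·ln(4.799/1.064) = 0.3678 mol/L.
Then C_P = (C_{A0}−C_A) − C_Q = 4.322 − 0.3678 = 3.955 mol/L.
Y_P = C_P/C_{A0} = 3.955/5.31 = 0.745.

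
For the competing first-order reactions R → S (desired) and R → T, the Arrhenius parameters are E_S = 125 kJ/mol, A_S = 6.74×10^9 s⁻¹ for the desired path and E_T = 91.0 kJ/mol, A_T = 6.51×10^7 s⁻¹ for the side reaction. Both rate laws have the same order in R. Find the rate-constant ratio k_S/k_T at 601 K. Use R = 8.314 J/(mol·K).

0.115

k_S/k_T = (A_S/A_T)·exp[−(E_S−E_T)/(RT)] = (A_S/A_T)·exp[(E_T−E_S)/(RT)].
(E_T−E_S)/(RT) = (91.0−125)×10³/(8.314×601) = -34000/4997 = -6.804.
k_S/k_T = (6.74×10^9/6.51×10^7)·exp(-6.804) = 103.5 × 0.001109 = 0.115.
Since E_S > E_T, raising the temperature improves selectivity toward S.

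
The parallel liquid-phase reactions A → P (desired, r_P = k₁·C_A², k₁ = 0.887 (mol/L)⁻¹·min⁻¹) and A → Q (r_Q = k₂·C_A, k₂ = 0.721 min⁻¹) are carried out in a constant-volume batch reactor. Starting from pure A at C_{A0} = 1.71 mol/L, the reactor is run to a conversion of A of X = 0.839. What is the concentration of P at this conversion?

C_A = C_{A0}(1−X) = 0.2753 mol/L.
Along a PFR/batch, dC_Q/dC_A = −r_Q/(r_P+r_Q) = −k₂/(k₂+k₁·C_A).
Integrating from C_{A0} to C_A: C_Q = (0.721/0.887)·ln[(0.721+0.887·1.71)/(0.721+0.887·0.275)] = 0.8129·ln(2.238/0.9652) = 0.6835 mol/L.
Then C_P = (C_{A0}−C_A) − C_Q = 1.435 − 0.6835 = 0.7512 mol/L.

0.751 mol/L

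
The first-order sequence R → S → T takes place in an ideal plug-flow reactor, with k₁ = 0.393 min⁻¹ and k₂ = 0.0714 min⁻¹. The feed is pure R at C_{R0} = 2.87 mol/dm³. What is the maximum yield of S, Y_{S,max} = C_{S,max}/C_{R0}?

0.685

Evaluating C_S at τ_opt = ln(k₂/k₁)/(k₂−k₁) gives C_{S,max}/C_{R0} = (k₁/k₂)^[k₂/(k₂−k₁)].
= (0.393/0.0714)^(0.0714/(0.0714−0.393)) = (5.504)^(-0.2220) = 0.6848.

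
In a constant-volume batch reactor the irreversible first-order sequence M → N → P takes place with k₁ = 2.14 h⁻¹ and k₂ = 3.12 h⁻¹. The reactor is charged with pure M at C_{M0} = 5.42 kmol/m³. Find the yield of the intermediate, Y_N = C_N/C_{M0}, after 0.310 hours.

The intermediate concentration in a first-order A→B→C sequence is C_N = k₁C_{M0}(e^(−k₁t) − e^(−k₂t))/(k₂−k₁).
e^(−k₁t) = e^(−2.14×0.310) = e^(−0.6634) = 0.5151; e^(−k₂t) = e^(−0.9672) = 0.3801.
C_N = 2.14×5.42/(3.12−2.14) × (0.5151−0.3801) = 11.84×0.1350 = 1.597 kmol/m³.
Y_N = C_N/C_{M0} = 1.597/5.42 = 0.295.

0.295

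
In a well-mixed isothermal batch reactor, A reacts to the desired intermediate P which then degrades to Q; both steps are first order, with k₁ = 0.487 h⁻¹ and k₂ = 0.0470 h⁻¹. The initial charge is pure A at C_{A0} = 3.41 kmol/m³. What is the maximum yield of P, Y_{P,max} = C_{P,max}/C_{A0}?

0.779

For a first-order series the maximum intermediate yield is C_{P,max}/C_{A0} = (k₁/k₂)^[k₂/(k₂−k₁)].
= (0.487/0.0470)^(0.0470/(0.0470−0.487)) = (10.36)^(-0.1068) = 0.7790.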